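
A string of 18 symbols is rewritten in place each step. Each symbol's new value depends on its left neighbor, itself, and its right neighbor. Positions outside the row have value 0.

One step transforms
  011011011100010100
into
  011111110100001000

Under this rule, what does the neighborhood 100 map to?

0

At position 10 the neighborhood is 100; the next row has 0 there.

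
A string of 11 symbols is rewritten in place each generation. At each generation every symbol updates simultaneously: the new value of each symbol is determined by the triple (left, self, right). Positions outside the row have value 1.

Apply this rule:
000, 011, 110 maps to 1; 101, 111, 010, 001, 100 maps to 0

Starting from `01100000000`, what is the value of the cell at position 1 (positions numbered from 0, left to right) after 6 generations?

generation 1: 01101111110
generation 2: 01101000010
generation 3: 01100011000
generation 4: 01101011010
generation 5: 01100011000  (repeats generation 3; period 2)
generation 6: 01101011010
position 1 holds 1

1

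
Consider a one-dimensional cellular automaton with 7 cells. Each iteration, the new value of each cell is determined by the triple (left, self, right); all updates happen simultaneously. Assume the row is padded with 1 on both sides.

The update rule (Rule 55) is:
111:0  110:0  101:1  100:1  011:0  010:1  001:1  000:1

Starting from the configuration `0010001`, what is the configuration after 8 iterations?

1111110
0000001
1111110  (repeats iteration 1; period 2)
iteration 8: 0000001

0000001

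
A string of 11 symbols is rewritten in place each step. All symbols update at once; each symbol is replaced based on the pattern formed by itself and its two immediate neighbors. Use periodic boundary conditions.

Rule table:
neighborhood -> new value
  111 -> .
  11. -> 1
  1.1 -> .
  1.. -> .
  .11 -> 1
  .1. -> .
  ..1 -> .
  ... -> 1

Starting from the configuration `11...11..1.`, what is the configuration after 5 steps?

11.1.11....
11...11.11.
11.1.11.11.
11...11.11.  (repeats step 2; period 2)
step 5: 11.1.11.11.

11.1.11.11.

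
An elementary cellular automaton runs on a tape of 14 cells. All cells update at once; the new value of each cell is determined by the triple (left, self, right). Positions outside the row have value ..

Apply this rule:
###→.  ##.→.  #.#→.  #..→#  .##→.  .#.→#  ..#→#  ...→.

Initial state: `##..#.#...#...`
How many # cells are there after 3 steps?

6

..###.##.###..
.#..........#.
###........###
count of #: 6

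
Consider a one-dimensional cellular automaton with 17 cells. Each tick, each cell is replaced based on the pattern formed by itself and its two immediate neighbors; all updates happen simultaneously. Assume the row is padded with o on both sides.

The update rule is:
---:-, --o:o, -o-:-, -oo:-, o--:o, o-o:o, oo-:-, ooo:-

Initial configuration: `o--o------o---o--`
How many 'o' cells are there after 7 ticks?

10

-oo-o----o-o-o-oo
o--o-o--o-o-o-o--
-oo-o-oo-o-o-o-oo
o--o-o--o-o-o-o--  (repeats tick 2; period 2)
tick 7: -oo-o-oo-o-o-o-oo
count of o: 10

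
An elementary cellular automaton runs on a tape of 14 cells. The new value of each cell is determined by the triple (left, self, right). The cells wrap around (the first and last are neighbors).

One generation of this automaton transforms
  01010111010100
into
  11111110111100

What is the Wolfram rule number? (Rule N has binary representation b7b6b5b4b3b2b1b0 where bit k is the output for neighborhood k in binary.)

position 6: 111 → 1  (bit 7 = 1)
position 7: 110 → 0  (bit 6 = 0)
position 2: 101 → 1  (bit 5 = 1)
position 12: 100 → 0  (bit 4 = 0)
position 5: 011 → 1  (bit 3 = 1)
position 1: 010 → 1  (bit 2 = 1)
position 0: 001 → 1  (bit 1 = 1)
position 13: 000 → 0  (bit 0 = 0)
bits b7..b0 = 10101110 = 174

174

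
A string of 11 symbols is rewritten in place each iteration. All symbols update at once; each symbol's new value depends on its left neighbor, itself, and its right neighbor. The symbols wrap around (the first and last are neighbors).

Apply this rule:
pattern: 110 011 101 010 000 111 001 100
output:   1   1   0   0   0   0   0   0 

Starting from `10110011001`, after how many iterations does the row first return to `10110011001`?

10110011001

1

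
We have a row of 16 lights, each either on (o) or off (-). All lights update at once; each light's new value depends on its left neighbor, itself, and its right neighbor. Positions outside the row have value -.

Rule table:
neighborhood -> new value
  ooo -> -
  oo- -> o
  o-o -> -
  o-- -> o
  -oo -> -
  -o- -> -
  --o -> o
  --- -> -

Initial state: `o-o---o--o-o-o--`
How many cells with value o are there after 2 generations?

---o-o-oo-----o-
--o-----oo---o-o
count of o: 5

5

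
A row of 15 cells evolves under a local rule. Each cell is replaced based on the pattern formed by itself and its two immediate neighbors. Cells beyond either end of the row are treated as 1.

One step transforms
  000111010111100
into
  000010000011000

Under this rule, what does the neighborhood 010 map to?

At position 7 the neighborhood is 010; the next row has 0 there.

0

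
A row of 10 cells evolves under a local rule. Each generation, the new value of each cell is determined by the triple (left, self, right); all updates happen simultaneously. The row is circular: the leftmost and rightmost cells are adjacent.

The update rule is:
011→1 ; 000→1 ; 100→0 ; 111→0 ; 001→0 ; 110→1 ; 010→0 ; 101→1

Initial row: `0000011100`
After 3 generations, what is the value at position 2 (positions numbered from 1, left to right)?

1

1111010101
0001101011
0101110111
position 2 holds 1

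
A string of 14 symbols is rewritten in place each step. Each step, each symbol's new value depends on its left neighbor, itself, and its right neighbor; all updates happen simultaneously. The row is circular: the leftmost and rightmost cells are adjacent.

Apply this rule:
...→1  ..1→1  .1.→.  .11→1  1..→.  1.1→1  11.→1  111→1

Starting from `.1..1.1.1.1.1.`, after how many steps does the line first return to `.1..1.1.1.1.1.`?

14

1..1.1.1.1.1..
..1.1.1.1.1..1
.1.1.1.1.1..1.
1.1.1.1.1..1..
.1.1.1.1..1..1
1.1.1.1..1..1.
.1.1.1..1..1.1
1.1.1..1..1.1.
.1.1..1..1.1.1
1.1..1..1.1.1.
.1..1..1.1.1.1
1..1..1.1.1.1.
..1..1.1.1.1.1
.1..1.1.1.1.1.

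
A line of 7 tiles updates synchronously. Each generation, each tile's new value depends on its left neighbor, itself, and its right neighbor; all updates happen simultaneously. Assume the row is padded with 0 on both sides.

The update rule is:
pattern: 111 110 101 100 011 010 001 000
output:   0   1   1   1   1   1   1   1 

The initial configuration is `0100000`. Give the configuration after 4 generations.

1000001

1111111
1000001
1111111  (repeats generation 1; period 2)
generation 4: 1000001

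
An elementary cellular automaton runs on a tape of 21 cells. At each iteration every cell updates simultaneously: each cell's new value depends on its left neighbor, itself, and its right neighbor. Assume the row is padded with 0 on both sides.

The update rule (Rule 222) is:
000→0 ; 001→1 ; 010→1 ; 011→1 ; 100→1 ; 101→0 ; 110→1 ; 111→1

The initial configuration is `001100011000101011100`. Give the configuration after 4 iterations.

iteration 1: 011110111101101011110
iteration 2: 111110111101101011111
iteration 3: 111110111101101011111  (fixed point — unchanged through iteration 4)

111110111101101011111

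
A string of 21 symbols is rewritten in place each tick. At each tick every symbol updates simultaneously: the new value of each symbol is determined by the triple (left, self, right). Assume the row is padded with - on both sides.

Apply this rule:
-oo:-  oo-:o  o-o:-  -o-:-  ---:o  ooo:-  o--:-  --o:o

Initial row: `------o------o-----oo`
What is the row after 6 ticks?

---o-ooo----ooo--oooo

tick 1: oooooo--ooooo--oooo-o
tick 2: -----o-o----o-o---o--
tick 3: ooooo----ooo----oo--o
tick 4: ----o-ooo--o-ooo-o-o-
tick 5: oooo----o-o----o-----
tick 6: ---o-ooo----ooo--oooo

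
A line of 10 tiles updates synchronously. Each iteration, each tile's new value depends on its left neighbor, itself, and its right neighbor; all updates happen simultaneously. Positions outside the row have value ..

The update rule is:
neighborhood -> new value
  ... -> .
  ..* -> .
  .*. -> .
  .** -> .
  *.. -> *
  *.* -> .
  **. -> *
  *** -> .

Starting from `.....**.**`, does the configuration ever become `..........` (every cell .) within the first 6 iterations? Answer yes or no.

......*..*
.......*..
........*.
.........*
..........
all cells are . at iteration 5

yes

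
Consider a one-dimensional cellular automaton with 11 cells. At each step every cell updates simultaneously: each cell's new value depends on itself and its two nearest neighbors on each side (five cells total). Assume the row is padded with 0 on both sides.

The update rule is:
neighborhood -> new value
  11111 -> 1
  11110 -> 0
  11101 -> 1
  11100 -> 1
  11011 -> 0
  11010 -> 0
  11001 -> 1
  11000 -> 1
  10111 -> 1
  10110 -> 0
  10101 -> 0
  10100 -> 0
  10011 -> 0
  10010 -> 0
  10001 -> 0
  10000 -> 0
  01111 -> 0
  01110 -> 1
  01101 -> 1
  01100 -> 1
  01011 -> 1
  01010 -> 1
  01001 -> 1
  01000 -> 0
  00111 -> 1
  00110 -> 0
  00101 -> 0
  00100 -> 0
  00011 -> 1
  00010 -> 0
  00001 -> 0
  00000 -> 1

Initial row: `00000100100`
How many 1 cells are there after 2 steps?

11100010000
11110000011
count of 1: 6

6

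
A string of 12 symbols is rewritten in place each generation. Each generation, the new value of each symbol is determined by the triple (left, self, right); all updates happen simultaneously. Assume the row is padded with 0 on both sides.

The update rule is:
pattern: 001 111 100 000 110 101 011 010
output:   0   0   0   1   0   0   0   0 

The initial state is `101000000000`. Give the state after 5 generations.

generation 1: 000011111111
generation 2: 111000000000
generation 3: 000011111111  (repeats generation 1; period 2)
generation 5: 000011111111

000011111111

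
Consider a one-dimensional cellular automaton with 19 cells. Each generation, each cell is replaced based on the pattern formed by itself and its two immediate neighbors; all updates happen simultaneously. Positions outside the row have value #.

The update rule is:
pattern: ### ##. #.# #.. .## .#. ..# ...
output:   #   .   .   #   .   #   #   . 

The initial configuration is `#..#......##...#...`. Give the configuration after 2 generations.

..##.#..#####..#...

.####....#..#.###.#
..##.#..#####..#...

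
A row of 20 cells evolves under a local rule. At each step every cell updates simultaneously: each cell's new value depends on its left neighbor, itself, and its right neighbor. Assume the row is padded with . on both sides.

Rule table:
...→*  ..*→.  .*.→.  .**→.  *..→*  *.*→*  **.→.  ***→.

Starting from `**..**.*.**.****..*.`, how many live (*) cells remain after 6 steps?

7

..*...*.*..*....*..*
*..**..*.*..***..*..
.*...*..*.*....*..**
..**..*..*.***..*...
*...*..*..*...*..***
.**..*..*..**..*....
count of *: 7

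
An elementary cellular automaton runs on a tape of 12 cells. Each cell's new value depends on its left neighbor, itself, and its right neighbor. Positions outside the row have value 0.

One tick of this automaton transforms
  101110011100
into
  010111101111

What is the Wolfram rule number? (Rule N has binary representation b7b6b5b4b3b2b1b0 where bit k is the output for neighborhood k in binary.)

position 3: 111 → 1  (bit 7 = 1)
position 4: 110 → 1  (bit 6 = 1)
position 1: 101 → 1  (bit 5 = 1)
position 5: 100 → 1  (bit 4 = 1)
position 2: 011 → 0  (bit 3 = 0)
position 0: 010 → 0  (bit 2 = 0)
position 6: 001 → 1  (bit 1 = 1)
position 11: 000 → 1  (bit 0 = 1)
bits b7..b0 = 11110011 = 243

243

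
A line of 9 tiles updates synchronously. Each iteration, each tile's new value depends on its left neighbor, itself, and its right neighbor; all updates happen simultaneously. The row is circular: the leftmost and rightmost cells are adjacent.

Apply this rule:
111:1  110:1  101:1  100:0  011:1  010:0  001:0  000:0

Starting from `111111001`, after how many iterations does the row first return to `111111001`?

111111001

1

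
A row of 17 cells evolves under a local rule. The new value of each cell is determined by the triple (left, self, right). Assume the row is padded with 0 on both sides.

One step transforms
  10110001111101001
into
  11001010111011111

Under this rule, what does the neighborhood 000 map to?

0

At position 5 the neighborhood is 000; the next row has 0 there.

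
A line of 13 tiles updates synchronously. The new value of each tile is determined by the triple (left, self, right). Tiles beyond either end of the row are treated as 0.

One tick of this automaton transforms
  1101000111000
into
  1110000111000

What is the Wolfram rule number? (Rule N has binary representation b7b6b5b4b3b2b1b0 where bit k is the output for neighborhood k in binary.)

position 8: 111 → 1  (bit 7 = 1)
position 1: 110 → 1  (bit 6 = 1)
position 2: 101 → 1  (bit 5 = 1)
position 4: 100 → 0  (bit 4 = 0)
position 0: 011 → 1  (bit 3 = 1)
position 3: 010 → 0  (bit 2 = 0)
position 6: 001 → 0  (bit 1 = 0)
position 5: 000 → 0  (bit 0 = 0)
bits b7..b0 = 11101000 = 232

232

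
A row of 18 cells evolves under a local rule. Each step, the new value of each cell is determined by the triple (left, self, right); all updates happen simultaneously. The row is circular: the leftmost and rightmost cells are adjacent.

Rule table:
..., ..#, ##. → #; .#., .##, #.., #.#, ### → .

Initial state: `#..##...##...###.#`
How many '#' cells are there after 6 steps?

8

step 1: #.#.#.##.#.##..#..
step 2: .......#....#.#..#
step 3: .######..###....#.
step 4: #.....#.#..#.###..
step 5: ..####....#....#.#
step 6: .#...#.###..###...
count of #: 8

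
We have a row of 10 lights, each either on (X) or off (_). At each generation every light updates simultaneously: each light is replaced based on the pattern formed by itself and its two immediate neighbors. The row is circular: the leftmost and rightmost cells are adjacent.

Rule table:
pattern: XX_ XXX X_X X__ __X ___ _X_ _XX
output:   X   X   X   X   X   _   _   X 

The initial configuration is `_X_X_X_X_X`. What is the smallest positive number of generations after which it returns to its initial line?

2

generation 1: X_X_X_X_X_
generation 2: _X_X_X_X_X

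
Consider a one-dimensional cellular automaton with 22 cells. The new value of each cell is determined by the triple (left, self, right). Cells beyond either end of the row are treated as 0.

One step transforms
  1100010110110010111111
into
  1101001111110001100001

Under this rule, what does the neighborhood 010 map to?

0

At position 5 the neighborhood is 010; the next row has 0 there.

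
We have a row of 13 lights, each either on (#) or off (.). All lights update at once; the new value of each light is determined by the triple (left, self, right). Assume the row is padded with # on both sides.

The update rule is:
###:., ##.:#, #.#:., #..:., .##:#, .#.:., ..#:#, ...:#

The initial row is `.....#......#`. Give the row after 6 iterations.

.##.##...###.

.####..######
.#..#.##.....
...#..##.####
.##..###.#...
.##.##.#...##
.##.##...###.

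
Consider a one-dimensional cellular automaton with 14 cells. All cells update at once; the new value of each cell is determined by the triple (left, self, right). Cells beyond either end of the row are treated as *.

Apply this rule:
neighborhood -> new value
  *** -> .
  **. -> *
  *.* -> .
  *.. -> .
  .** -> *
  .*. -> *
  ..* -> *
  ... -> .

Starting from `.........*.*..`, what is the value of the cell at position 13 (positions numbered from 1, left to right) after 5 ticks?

........**.*.*
.......***.*.*
......**.*.*.*
.....***.*.*.*
....**.*.*.*.*
position 13 holds .

.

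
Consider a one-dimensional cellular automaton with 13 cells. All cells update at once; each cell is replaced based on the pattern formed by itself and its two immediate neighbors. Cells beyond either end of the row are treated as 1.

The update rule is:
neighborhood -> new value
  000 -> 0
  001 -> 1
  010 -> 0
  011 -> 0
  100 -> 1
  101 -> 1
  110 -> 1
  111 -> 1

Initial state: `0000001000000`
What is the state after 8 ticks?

1000010100001
1100101010010
1111010101101
1111101010110
1111110101011
1111111010101
1111111101010
1111111110101

1111111110101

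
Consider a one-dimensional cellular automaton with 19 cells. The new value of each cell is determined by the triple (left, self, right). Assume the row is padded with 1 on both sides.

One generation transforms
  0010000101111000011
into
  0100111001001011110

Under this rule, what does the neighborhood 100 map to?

At position 0 the neighborhood is 100; the next row has 0 there.

0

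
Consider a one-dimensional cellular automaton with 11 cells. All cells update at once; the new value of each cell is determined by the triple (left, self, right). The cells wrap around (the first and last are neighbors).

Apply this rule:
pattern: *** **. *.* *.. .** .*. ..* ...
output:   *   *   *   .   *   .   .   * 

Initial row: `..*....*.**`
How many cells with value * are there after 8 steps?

9

....**..***
.**.**..***
******..***
******..***  (fixed point — unchanged through step 8)
count of *: 9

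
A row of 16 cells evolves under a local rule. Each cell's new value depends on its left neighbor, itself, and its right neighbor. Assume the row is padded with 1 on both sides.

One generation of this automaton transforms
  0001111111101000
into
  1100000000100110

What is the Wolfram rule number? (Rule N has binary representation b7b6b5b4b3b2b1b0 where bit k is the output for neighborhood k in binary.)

81

position 4: 111 → 0  (bit 7 = 0)
position 10: 110 → 1  (bit 6 = 1)
position 11: 101 → 0  (bit 5 = 0)
position 0: 100 → 1  (bit 4 = 1)
position 3: 011 → 0  (bit 3 = 0)
position 12: 010 → 0  (bit 2 = 0)
position 2: 001 → 0  (bit 1 = 0)
position 1: 000 → 1  (bit 0 = 1)
bits b7..b0 = 01010001 = 81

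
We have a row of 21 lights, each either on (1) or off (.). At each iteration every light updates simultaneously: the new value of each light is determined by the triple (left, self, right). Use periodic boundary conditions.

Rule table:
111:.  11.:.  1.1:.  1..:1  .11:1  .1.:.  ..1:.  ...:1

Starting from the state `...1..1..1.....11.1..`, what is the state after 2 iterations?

..1..1..1.1.....11.1.

iteration 1: 11..1..1..1111.1...11
iteration 2: ..1..1..1.1.....11.1.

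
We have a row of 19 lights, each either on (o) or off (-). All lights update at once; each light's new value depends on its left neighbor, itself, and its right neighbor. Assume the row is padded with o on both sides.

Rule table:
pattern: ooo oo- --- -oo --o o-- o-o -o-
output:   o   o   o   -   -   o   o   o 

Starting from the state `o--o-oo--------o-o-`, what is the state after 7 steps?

oo-oo-oooooooo-oooo
ooo-oo-oooooooo-ooo
oooo-oo-oooooooo-oo
ooooo-oo-oooooooo-o
oooooo-oo-oooooooo-
ooooooo-oo-oooooooo
oooooooo-oo-ooooooo

oooooooo-oo-ooooooo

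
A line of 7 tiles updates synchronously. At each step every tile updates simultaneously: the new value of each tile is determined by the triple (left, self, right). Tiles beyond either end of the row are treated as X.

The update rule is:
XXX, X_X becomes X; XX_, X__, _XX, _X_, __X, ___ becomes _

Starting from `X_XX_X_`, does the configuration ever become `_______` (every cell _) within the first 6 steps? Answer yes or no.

yes

_X__X_X
X____X_
______X
_______
all cells are _ at step 4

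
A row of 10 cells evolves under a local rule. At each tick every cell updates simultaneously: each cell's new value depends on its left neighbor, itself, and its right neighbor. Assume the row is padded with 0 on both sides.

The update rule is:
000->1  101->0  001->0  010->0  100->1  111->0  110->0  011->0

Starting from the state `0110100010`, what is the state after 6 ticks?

1100010000

tick 1: 0000011001
tick 2: 1111000100
tick 3: 0000110011
tick 4: 1110001000
tick 5: 0001100111
tick 6: 1100010000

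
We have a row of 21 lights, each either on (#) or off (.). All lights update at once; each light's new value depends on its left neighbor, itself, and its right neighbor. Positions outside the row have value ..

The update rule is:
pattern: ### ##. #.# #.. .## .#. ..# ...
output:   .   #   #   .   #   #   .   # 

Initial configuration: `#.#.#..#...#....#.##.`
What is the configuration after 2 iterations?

#...#..##########..#.

#####..#.#.#.##.####.
#...#..##########..#.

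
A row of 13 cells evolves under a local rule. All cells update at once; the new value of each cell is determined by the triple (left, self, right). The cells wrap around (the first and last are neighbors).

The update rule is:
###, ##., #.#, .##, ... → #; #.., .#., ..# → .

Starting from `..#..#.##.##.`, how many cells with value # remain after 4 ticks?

#.....######.
..###.#######
..###########
..###########
count of #: 11

11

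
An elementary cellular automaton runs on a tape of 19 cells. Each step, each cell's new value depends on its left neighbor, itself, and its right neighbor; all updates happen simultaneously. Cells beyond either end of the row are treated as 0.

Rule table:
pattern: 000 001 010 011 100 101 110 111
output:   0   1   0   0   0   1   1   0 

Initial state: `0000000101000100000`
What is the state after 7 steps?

step 1: 0000001010001000000
step 2: 0000010100010000000
step 3: 0000101000100000000
step 4: 0001010001000000000
step 5: 0010100010000000000
step 6: 0101000100000000000
step 7: 1010001000000000000

1010001000000000000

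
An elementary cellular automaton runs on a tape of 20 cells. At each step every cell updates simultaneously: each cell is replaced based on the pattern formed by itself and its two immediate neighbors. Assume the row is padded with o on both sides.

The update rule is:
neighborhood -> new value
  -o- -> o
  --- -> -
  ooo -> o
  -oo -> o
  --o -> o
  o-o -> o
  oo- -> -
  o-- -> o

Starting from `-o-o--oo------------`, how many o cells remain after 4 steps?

ooooooo-o----------o
oooooo-ooo--------oo
ooooo-ooo-o------ooo
oooo-ooo-ooo----oooo
count of o: 14

14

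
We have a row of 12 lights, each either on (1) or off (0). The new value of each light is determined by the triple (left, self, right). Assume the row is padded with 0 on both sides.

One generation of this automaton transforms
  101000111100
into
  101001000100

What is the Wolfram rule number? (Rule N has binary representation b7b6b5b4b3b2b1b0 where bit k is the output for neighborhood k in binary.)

70

position 7: 111 → 0  (bit 7 = 0)
position 9: 110 → 1  (bit 6 = 1)
position 1: 101 → 0  (bit 5 = 0)
position 3: 100 → 0  (bit 4 = 0)
position 6: 011 → 0  (bit 3 = 0)
position 0: 010 → 1  (bit 2 = 1)
position 5: 001 → 1  (bit 1 = 1)
position 4: 000 → 0  (bit 0 = 0)
bits b7..b0 = 01000110 = 70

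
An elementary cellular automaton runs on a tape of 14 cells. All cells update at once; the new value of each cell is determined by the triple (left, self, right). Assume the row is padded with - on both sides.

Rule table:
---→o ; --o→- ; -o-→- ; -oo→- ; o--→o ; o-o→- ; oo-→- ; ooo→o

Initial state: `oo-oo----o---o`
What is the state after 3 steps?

-oo-o----oo---

-----ooo--oo--
oooo--o-o---oo
-oo-o----oo---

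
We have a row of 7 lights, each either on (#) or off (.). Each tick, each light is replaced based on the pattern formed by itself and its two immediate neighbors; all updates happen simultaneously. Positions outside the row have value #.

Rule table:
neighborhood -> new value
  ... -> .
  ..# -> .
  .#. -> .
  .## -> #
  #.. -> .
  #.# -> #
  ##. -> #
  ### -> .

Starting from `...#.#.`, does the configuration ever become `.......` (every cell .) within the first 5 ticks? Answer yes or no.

no

....#.#
.....##
.....#.
......#
......#
tick 5 is ......#, still not uniform .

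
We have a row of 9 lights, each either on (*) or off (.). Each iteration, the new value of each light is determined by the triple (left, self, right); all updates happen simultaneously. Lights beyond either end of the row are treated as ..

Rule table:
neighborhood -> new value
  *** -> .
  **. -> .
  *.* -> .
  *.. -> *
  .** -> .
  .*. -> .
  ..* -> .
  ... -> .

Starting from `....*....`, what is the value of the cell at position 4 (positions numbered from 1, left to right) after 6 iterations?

.....*...
......*..
.......*.
........*
.........
.........
position 4 holds .

.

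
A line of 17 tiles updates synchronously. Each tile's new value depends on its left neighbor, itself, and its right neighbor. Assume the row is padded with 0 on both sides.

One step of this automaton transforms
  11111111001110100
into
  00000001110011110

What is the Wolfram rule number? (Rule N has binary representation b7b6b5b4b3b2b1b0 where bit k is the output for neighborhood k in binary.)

118

position 1: 111 → 0  (bit 7 = 0)
position 7: 110 → 1  (bit 6 = 1)
position 13: 101 → 1  (bit 5 = 1)
position 8: 100 → 1  (bit 4 = 1)
position 0: 011 → 0  (bit 3 = 0)
position 14: 010 → 1  (bit 2 = 1)
position 9: 001 → 1  (bit 1 = 1)
position 16: 000 → 0  (bit 0 = 0)
bits b7..b0 = 01110110 = 118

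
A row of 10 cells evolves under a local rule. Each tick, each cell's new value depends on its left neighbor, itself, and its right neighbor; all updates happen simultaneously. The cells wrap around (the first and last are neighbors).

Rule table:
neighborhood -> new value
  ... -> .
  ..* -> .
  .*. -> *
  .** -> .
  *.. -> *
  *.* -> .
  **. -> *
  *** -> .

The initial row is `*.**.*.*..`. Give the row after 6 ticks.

*..*.*.**.
**.*.*..*.
.*.*.**.*.
.*.*..*.**
.*.**.*..*
.*..*.**.*

.*..*.**.*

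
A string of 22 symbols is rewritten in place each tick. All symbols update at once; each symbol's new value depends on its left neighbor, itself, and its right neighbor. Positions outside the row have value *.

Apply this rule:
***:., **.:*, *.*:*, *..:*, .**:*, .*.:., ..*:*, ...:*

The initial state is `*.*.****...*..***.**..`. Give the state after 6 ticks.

.*******..***.***.....

tick 1: **.**..****.***.******
tick 2: .*******..***.***.....
tick 3: **.....****.***.******
tick 4: .*******..***.***.....  (repeats tick 2; period 2)
tick 6: .*******..***.***.....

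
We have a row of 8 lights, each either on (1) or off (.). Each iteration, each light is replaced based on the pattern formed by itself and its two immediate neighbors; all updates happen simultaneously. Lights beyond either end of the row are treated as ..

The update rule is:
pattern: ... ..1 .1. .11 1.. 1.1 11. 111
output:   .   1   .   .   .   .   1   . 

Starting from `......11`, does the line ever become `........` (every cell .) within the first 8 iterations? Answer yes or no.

yes

.....1.1
....1...
...1....
..1.....
.1......
1.......
........
all cells are . at iteration 7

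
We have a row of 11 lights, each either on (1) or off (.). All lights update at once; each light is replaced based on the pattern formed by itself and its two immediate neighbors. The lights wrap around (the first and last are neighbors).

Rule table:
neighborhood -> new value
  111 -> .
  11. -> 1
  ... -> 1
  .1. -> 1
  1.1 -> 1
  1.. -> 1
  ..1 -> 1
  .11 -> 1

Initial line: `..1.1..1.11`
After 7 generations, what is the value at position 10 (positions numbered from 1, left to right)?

11111111111
...........
11111111111  (repeats generation 1; period 2)
generation 7: 11111111111
position 10 holds 1

1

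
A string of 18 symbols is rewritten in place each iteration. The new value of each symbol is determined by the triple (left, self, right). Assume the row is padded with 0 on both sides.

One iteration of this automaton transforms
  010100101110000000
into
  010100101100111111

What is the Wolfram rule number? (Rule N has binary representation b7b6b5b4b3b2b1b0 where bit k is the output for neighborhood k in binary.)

position 9: 111 → 1  (bit 7 = 1)
position 10: 110 → 0  (bit 6 = 0)
position 2: 101 → 0  (bit 5 = 0)
position 4: 100 → 0  (bit 4 = 0)
position 8: 011 → 1  (bit 3 = 1)
position 1: 010 → 1  (bit 2 = 1)
position 0: 001 → 0  (bit 1 = 0)
position 12: 000 → 1  (bit 0 = 1)
bits b7..b0 = 10001101 = 141

141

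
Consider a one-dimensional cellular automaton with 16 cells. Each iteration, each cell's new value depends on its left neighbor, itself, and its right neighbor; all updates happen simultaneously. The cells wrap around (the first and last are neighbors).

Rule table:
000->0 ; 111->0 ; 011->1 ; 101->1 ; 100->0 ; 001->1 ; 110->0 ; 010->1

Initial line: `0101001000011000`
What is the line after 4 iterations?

0011000110000110

iteration 1: 1111011000110000
iteration 2: 1000110001100001
iteration 3: 0001100011000011
iteration 4: 0011000110000110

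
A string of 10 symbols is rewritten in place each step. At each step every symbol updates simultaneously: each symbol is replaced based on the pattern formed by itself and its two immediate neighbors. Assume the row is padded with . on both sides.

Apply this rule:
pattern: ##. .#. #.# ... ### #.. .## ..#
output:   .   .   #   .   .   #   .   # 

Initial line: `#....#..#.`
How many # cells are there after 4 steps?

5

.#..#.##.#
#.##.#..#.
.#..#.##.#  (repeats step 1; period 2)
step 4: #.##.#..#.
count of #: 5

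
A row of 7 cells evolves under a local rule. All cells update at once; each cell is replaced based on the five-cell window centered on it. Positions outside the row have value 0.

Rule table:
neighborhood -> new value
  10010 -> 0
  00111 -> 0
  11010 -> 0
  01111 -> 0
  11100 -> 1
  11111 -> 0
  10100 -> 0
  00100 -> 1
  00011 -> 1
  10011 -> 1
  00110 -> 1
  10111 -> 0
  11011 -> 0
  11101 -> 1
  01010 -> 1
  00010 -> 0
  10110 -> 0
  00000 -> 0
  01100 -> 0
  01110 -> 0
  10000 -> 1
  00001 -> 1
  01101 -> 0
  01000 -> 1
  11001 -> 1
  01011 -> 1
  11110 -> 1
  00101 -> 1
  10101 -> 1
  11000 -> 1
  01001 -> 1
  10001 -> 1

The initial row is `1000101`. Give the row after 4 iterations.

1100100

iteration 1: 1110110
iteration 2: 0010001
iteration 3: 1011101
iteration 4: 1100100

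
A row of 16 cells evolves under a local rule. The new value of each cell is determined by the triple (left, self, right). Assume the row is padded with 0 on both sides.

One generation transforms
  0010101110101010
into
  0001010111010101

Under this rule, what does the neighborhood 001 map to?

0

At position 1 the neighborhood is 001; the next row has 0 there.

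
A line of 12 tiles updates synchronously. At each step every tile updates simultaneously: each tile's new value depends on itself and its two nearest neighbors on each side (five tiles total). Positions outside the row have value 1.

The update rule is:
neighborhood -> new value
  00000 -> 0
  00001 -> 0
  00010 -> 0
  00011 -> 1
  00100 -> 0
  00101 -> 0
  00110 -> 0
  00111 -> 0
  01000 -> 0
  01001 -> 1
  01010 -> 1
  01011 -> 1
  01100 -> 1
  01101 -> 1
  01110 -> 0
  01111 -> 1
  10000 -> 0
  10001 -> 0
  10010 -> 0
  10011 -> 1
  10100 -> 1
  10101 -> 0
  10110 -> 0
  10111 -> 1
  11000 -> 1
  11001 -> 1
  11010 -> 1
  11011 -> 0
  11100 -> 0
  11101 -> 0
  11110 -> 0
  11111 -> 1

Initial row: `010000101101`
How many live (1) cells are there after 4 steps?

4

110000010101
001000001011
100000000111
010000001011
count of 1: 4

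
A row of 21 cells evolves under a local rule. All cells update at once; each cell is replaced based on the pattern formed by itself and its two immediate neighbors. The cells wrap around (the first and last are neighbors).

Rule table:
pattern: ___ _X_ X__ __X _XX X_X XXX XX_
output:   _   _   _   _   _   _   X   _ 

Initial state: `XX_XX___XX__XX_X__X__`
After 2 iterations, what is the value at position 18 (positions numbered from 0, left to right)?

_

_____________________
_____________________
position 18 holds _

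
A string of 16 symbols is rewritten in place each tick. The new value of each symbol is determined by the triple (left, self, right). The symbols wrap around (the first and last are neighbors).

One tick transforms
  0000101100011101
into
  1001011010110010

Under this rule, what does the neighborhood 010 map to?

0

At position 4 the neighborhood is 010; the next row has 0 there.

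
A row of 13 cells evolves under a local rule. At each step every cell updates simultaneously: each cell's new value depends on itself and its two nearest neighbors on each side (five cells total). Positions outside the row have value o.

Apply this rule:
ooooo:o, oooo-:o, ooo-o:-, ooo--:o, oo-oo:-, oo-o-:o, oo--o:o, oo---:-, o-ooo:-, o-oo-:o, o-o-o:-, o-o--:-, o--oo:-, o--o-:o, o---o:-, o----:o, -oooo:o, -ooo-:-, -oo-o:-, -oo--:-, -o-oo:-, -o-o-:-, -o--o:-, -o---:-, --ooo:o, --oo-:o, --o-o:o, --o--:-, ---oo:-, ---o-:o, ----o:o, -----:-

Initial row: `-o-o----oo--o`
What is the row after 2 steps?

o-oo-o-o-----

step 1: o----oo-o-o-o
step 2: o-oo-o-o-----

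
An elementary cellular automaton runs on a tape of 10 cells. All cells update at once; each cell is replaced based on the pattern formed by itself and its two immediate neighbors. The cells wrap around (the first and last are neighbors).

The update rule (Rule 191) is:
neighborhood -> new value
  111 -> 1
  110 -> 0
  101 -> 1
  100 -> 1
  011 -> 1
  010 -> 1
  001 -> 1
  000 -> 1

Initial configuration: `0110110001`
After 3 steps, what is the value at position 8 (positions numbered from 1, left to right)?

1

step 1: 1101101111
step 2: 1011011111
step 3: 0110111111
position 8 holds 1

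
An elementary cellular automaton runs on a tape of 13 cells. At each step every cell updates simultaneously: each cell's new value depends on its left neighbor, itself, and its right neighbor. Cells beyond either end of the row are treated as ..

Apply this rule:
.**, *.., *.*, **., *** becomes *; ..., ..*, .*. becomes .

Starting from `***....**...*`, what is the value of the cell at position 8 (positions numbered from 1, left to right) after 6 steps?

*

step 1: ****...***...
step 2: *****..****..
step 3: ******.*****.
step 4: *************
step 5: *************  (fixed point — unchanged through step 6)
position 8 holds *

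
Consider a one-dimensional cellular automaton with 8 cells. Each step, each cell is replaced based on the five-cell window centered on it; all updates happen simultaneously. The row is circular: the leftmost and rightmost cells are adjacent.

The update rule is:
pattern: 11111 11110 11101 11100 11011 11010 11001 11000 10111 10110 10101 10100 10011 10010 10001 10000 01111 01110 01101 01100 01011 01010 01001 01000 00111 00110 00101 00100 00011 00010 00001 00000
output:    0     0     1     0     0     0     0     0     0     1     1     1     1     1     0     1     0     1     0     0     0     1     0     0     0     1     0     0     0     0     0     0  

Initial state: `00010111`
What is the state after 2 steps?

10000000

00000010
10000000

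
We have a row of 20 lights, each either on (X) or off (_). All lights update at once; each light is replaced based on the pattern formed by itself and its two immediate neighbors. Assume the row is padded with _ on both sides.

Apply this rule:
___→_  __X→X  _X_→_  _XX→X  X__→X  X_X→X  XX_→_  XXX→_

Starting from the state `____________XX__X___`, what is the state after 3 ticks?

_________XX_XX_X_X_X

___________XX_XX_X__
__________XX_XX_X_X_
_________XX_XX_X_X_X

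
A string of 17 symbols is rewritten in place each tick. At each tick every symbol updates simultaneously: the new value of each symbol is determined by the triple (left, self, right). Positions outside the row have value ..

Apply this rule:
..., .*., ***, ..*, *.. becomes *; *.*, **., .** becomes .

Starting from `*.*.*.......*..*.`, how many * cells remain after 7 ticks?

tick 1: *.*.*************
tick 2: *.*..***********.
tick 3: *.***.*********.*
tick 4: *..*...*******..*
tick 5: *******.*****.***
tick 6: .*****...***...*.
tick 7: *.***.***.*.*****
count of *: 13

13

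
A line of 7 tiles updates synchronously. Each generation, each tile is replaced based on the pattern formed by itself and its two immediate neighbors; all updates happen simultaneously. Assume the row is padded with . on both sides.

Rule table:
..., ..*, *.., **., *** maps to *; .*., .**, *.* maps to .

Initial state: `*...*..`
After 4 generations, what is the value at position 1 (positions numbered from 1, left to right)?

.***.**
*.**..*
...***.
***.***
position 1 holds *

*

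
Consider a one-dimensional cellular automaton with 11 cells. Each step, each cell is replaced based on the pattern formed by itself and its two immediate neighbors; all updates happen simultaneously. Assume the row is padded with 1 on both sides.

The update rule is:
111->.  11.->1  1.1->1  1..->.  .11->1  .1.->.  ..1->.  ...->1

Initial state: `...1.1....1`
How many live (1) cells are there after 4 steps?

6

step 1: .1..1..11.1
step 2: 1......1111
step 3: 1.1111.1...
step 4: 111..11..1.
count of 1: 6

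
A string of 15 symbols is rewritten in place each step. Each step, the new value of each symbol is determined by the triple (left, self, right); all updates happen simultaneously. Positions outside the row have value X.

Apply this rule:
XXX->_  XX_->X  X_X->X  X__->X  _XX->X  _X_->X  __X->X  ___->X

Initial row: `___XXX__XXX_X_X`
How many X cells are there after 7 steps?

XXXX_XXXX_XXXXX
___XXX__XXX____
XXXX_XXXX_XXXXX  (repeats step 1; period 2)
step 7: XXXX_XXXX_XXXXX
count of X: 13

13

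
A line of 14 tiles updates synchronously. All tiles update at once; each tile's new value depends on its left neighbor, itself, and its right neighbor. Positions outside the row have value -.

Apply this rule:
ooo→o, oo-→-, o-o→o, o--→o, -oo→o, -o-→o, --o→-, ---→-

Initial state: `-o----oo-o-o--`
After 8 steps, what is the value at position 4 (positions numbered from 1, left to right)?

o

-oo---o-ooooo-
-o-o--oooooo-o
-oooo-ooooo-oo
-ooo-ooooo-oo-
-oo-ooooo-oo-o
-o-ooooo-oo-oo
-oooooo-oo-oo-
-ooooo-oo-oo-o
position 4 holds o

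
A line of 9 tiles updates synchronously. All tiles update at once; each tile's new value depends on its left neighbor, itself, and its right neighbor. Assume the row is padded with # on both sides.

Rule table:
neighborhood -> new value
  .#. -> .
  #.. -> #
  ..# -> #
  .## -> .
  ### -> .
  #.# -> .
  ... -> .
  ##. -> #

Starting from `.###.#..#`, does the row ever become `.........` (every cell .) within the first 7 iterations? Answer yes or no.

iteration 1: ...#..##.
iteration 2: #.#.##.#.
iteration 3: #....#...
iteration 4: ##..#.#.#
iteration 5: .###.....
iteration 6: ...##...#
iteration 7: #.#.##.#.
iteration 7 is #.#.##.#., still not uniform .

no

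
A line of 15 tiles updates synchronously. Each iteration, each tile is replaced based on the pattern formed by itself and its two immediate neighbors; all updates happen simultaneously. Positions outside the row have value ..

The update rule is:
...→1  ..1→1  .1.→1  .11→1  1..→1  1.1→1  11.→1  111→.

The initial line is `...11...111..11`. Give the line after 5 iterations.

111111111.11111

iteration 1: 111111111.11111
iteration 2: 1.......111...1
iteration 3: 111111111.11111  (repeats iteration 1; period 2)
iteration 5: 111111111.11111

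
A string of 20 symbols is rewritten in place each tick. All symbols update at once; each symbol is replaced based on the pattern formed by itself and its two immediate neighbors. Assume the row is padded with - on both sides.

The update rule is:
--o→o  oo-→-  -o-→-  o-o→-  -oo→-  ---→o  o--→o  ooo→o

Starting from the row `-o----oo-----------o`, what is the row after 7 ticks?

o-oooo--ooooooooooo-
---oo-oo-ooooooooo-o
ooo-------ooooooo---
-o-ooooooo-ooooo-ooo
o---ooooo---ooo---o-
-ooo-ooo-ooo-o-ooo-o
o-o---o---o-----o---

o-o---o---o-----o---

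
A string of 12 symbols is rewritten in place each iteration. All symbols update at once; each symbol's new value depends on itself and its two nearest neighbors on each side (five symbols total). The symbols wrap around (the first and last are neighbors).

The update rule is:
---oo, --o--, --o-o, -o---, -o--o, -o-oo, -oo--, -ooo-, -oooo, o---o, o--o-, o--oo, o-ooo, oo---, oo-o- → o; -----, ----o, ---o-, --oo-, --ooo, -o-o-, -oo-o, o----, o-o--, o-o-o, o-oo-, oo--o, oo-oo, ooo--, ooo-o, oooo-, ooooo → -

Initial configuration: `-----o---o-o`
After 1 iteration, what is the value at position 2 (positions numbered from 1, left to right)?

-

iteration 1: o----ooo-o--
position 2 holds -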